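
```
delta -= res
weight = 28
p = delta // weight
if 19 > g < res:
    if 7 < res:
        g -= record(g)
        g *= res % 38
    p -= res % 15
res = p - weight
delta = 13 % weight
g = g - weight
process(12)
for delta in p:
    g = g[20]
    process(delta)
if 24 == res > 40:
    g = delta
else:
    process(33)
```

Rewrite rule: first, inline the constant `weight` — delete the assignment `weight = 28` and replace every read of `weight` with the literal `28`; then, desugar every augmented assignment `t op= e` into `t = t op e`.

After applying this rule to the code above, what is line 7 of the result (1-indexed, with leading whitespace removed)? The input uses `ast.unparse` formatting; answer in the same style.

p = p - res % 15

Transformed code:
delta = delta - res
p = delta // 28
if 19 > g < res:
    if 7 < res:
        g = g - record(g)
        g = g * (res % 38)
    p = p - res % 15
res = p - 28
delta = 13 % 28
g = g - 28
process(12)
for delta in p:
    g = g[20]
    process(delta)
if 24 == res > 40:
    g = delta
else:
    process(33)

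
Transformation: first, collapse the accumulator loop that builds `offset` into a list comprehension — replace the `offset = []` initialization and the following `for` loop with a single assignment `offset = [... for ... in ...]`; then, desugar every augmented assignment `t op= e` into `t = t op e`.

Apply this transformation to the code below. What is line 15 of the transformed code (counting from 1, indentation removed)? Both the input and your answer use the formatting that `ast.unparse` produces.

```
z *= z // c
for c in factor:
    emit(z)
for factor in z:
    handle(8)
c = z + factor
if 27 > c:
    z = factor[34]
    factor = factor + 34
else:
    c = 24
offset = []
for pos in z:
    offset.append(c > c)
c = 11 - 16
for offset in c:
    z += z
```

Transformed code:
z = z * (z // c)
for c in factor:
    emit(z)
for factor in z:
    handle(8)
c = z + factor
if 27 > c:
    z = factor[34]
    factor = factor + 34
else:
    c = 24
offset = [c > c for pos in z]
c = 11 - 16
for offset in c:
    z = z + z

z = z + z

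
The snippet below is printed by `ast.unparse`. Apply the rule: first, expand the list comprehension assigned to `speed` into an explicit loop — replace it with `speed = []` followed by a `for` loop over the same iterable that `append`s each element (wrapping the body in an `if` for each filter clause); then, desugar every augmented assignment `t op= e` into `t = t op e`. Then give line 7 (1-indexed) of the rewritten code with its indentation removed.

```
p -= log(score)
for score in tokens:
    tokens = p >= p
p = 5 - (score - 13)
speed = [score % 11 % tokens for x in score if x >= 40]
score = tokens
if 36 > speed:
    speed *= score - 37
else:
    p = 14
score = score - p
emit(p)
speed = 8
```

if x >= 40:

Transformed code:
p = p - log(score)
for score in tokens:
    tokens = p >= p
p = 5 - (score - 13)
speed = []
for x in score:
    if x >= 40:
        speed.append(score % 11 % tokens)
score = tokens
if 36 > speed:
    speed = speed * (score - 37)
else:
    p = 14
score = score - p
emit(p)
speed = 8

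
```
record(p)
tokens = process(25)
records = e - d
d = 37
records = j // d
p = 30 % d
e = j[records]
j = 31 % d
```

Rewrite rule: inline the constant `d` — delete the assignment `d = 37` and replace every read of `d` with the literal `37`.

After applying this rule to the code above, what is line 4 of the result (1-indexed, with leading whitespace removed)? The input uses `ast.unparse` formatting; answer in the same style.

records = j // 37

Transformed code:
record(p)
tokens = process(25)
records = e - 37
records = j // 37
p = 30 % 37
e = j[records]
j = 31 % 37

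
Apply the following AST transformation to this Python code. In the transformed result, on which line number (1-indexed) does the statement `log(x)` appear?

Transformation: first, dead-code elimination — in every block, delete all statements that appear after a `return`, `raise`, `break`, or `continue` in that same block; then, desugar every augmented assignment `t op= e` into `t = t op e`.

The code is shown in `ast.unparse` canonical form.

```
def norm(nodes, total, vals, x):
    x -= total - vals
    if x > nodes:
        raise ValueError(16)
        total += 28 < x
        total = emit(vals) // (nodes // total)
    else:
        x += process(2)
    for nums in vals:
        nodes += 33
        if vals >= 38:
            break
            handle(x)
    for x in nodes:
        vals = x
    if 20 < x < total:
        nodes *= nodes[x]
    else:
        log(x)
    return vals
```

Transformed code:
def norm(nodes, total, vals, x):
    x = x - (total - vals)
    if x > nodes:
        raise ValueError(16)
    else:
        x = x + process(2)
    for nums in vals:
        nodes = nodes + 33
        if vals >= 38:
            break
    for x in nodes:
        vals = x
    if 20 < x < total:
        nodes = nodes * nodes[x]
    else:
        log(x)
    return vals

16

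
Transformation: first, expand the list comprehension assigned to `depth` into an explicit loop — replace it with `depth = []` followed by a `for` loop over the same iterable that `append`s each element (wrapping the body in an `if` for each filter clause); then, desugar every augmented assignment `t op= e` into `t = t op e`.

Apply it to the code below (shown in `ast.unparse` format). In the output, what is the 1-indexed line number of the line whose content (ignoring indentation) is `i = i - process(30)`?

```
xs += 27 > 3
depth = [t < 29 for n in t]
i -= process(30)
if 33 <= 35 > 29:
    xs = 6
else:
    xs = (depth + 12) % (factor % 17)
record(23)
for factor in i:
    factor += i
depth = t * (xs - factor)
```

Transformed code:
xs = xs + (27 > 3)
depth = []
for n in t:
    depth.append(t < 29)
i = i - process(30)
if 33 <= 35 > 29:
    xs = 6
else:
    xs = (depth + 12) % (factor % 17)
record(23)
for factor in i:
    factor = factor + i
depth = t * (xs - factor)

5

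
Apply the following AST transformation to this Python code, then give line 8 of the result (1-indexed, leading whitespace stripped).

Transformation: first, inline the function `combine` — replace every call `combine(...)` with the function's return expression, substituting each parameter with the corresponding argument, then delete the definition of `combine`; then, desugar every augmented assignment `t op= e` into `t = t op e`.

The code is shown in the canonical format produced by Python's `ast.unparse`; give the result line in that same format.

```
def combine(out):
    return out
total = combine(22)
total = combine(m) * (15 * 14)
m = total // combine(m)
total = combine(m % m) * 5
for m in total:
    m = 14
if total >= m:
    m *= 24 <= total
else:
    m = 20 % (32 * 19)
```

m = m * (24 <= total)

Transformed code:
total = 22
total = m * (15 * 14)
m = total // m
total = m % m * 5
for m in total:
    m = 14
if total >= m:
    m = m * (24 <= total)
else:
    m = 20 % (32 * 19)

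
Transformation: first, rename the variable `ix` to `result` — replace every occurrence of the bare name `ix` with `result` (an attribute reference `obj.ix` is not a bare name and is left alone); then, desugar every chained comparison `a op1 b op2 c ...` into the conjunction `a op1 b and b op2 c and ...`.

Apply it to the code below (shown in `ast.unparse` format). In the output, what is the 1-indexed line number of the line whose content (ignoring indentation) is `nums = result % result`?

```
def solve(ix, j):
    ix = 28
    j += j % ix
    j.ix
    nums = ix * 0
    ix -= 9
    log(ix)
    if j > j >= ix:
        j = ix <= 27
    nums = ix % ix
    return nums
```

10

Transformed code:
def solve(result, j):
    result = 28
    j += j % result
    j.ix
    nums = result * 0
    result -= 9
    log(result)
    if j > j and j >= result:
        j = result <= 27
    nums = result % result
    return nums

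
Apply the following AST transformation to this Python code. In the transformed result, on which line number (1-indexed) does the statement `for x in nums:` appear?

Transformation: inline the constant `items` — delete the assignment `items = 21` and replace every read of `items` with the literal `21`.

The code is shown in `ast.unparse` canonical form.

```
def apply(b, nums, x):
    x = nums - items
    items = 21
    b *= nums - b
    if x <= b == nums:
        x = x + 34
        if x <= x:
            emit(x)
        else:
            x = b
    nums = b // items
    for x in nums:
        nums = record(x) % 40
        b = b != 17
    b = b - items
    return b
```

11

Transformed code:
def apply(b, nums, x):
    x = nums - 21
    b *= nums - b
    if x <= b == nums:
        x = x + 34
        if x <= x:
            emit(x)
        else:
            x = b
    nums = b // 21
    for x in nums:
        nums = record(x) % 40
        b = b != 17
    b = b - 21
    return b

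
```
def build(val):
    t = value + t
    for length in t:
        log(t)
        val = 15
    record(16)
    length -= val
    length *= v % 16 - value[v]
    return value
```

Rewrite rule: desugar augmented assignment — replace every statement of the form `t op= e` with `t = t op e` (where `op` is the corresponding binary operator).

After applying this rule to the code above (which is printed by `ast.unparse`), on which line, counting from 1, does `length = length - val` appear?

7

Transformed code:
def build(val):
    t = value + t
    for length in t:
        log(t)
        val = 15
    record(16)
    length = length - val
    length = length * (v % 16 - value[v])
    return value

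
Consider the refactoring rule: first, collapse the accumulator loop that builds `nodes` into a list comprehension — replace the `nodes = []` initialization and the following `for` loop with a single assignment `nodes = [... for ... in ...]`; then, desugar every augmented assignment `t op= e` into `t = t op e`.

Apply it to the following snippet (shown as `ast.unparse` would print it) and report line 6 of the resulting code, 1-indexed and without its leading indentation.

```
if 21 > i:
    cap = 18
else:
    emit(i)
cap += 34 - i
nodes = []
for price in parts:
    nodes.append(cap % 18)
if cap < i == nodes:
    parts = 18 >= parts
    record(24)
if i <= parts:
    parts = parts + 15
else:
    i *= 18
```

nodes = [cap % 18 for price in parts]

Transformed code:
if 21 > i:
    cap = 18
else:
    emit(i)
cap = cap + (34 - i)
nodes = [cap % 18 for price in parts]
if cap < i == nodes:
    parts = 18 >= parts
    record(24)
if i <= parts:
    parts = parts + 15
else:
    i = i * 18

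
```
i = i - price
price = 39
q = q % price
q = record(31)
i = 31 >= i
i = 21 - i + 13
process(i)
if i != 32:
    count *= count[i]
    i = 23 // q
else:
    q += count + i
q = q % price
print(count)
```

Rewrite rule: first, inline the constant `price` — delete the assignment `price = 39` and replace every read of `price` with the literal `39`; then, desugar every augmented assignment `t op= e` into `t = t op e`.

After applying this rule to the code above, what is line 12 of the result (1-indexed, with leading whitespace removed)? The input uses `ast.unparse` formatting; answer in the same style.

Transformed code:
i = i - 39
q = q % 39
q = record(31)
i = 31 >= i
i = 21 - i + 13
process(i)
if i != 32:
    count = count * count[i]
    i = 23 // q
else:
    q = q + (count + i)
q = q % 39
print(count)

q = q % 39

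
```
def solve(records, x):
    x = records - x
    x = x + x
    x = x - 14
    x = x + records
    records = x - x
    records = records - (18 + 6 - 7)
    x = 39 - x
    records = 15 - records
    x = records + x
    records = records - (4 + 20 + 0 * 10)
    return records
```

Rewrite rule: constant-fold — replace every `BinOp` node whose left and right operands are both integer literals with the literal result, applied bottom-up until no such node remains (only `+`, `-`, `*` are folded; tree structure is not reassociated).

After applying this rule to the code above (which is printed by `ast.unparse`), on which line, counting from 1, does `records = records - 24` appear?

11

Transformed code:
def solve(records, x):
    x = records - x
    x = x + x
    x = x - 14
    x = x + records
    records = x - x
    records = records - 17
    x = 39 - x
    records = 15 - records
    x = records + x
    records = records - 24
    return records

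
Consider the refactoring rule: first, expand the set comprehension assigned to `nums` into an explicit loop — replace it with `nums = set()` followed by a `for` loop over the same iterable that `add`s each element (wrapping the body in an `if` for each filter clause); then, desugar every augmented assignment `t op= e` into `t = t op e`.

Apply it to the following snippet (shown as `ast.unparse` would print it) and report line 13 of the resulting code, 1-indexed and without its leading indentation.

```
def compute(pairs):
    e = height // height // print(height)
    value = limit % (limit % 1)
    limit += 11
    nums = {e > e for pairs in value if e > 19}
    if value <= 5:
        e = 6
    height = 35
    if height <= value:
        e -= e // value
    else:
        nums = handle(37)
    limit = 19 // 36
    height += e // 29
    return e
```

Transformed code:
def compute(pairs):
    e = height // height // print(height)
    value = limit % (limit % 1)
    limit = limit + 11
    nums = set()
    for pairs in value:
        if e > 19:
            nums.add(e > e)
    if value <= 5:
        e = 6
    height = 35
    if height <= value:
        e = e - e // value
    else:
        nums = handle(37)
    limit = 19 // 36
    height = height + e // 29
    return e

e = e - e // value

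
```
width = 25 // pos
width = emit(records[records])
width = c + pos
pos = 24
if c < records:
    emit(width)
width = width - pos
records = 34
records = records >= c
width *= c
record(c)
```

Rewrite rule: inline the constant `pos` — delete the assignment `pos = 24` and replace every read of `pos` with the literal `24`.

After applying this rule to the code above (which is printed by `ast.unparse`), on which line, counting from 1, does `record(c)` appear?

10

Transformed code:
width = 25 // 24
width = emit(records[records])
width = c + 24
if c < records:
    emit(width)
width = width - 24
records = 34
records = records >= c
width *= c
record(c)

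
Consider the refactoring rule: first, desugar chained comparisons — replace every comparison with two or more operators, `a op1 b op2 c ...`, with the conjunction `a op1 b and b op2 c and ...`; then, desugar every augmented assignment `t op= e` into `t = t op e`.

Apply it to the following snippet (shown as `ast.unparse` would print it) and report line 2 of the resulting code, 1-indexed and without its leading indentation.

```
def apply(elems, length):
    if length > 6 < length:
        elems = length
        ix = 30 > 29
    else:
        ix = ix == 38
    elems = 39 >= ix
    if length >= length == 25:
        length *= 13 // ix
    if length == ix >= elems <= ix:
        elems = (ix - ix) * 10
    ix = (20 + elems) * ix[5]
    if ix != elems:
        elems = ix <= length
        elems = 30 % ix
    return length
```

if length > 6 and 6 < length:

Transformed code:
def apply(elems, length):
    if length > 6 and 6 < length:
        elems = length
        ix = 30 > 29
    else:
        ix = ix == 38
    elems = 39 >= ix
    if length >= length and length == 25:
        length = length * (13 // ix)
    if length == ix and ix >= elems and (elems <= ix):
        elems = (ix - ix) * 10
    ix = (20 + elems) * ix[5]
    if ix != elems:
        elems = ix <= length
        elems = 30 % ix
    return length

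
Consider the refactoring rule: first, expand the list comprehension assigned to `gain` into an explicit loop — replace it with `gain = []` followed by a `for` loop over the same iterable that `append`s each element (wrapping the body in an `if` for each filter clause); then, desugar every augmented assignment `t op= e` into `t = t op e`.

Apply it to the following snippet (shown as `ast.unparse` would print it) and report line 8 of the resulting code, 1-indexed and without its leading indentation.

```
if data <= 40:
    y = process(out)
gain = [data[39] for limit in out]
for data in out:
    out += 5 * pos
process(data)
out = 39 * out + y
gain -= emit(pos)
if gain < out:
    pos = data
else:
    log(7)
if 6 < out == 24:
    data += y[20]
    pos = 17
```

Transformed code:
if data <= 40:
    y = process(out)
gain = []
for limit in out:
    gain.append(data[39])
for data in out:
    out = out + 5 * pos
process(data)
out = 39 * out + y
gain = gain - emit(pos)
if gain < out:
    pos = data
else:
    log(7)
if 6 < out == 24:
    data = data + y[20]
    pos = 17

process(data)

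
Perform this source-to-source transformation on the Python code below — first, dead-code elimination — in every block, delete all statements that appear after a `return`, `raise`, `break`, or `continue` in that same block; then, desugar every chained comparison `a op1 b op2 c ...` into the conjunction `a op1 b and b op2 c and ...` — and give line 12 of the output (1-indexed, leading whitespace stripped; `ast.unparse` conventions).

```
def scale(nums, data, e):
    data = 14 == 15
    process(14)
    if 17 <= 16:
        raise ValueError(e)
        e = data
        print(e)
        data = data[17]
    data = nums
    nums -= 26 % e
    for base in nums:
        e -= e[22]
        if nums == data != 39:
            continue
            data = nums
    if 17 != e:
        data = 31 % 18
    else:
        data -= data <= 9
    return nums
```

Transformed code:
def scale(nums, data, e):
    data = 14 == 15
    process(14)
    if 17 <= 16:
        raise ValueError(e)
    data = nums
    nums -= 26 % e
    for base in nums:
        e -= e[22]
        if nums == data and data != 39:
            continue
    if 17 != e:
        data = 31 % 18
    else:
        data -= data <= 9
    return nums

if 17 != e:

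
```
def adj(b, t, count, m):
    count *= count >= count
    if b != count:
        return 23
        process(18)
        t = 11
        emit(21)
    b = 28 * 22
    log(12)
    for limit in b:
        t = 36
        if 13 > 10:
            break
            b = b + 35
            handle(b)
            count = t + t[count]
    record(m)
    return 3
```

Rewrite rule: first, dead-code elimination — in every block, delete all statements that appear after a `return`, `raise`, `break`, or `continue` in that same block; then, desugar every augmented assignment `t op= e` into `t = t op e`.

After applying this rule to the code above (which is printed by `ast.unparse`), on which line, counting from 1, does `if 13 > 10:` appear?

9

Transformed code:
def adj(b, t, count, m):
    count = count * (count >= count)
    if b != count:
        return 23
    b = 28 * 22
    log(12)
    for limit in b:
        t = 36
        if 13 > 10:
            break
    record(m)
    return 3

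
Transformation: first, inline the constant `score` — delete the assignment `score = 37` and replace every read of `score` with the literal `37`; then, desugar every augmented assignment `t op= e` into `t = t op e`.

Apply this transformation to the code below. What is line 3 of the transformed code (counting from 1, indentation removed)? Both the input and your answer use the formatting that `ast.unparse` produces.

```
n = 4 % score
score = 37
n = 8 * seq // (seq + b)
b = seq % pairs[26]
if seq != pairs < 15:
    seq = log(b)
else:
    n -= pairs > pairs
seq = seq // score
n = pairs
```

b = seq % pairs[26]

Transformed code:
n = 4 % 37
n = 8 * seq // (seq + b)
b = seq % pairs[26]
if seq != pairs < 15:
    seq = log(b)
else:
    n = n - (pairs > pairs)
seq = seq // 37
n = pairs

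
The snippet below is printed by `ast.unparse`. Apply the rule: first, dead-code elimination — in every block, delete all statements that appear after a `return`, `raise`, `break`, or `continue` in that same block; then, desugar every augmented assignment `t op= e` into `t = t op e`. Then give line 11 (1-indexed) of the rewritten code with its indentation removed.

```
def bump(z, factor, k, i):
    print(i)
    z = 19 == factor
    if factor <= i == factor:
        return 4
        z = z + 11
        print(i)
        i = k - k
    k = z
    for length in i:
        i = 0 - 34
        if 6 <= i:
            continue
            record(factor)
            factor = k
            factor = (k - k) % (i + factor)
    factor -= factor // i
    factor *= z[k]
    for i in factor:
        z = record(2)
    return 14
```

factor = factor - factor // i

Transformed code:
def bump(z, factor, k, i):
    print(i)
    z = 19 == factor
    if factor <= i == factor:
        return 4
    k = z
    for length in i:
        i = 0 - 34
        if 6 <= i:
            continue
    factor = factor - factor // i
    factor = factor * z[k]
    for i in factor:
        z = record(2)
    return 14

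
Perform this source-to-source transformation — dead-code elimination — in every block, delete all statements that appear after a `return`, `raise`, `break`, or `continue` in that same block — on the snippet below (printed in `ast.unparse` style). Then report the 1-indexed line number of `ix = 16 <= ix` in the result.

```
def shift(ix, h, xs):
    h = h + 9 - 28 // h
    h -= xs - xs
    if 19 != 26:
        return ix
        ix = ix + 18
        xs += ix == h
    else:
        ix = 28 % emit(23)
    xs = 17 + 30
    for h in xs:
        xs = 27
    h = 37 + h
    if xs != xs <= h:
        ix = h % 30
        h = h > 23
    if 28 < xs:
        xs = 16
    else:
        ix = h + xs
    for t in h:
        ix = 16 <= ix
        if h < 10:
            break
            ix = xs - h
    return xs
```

20

Transformed code:
def shift(ix, h, xs):
    h = h + 9 - 28 // h
    h -= xs - xs
    if 19 != 26:
        return ix
    else:
        ix = 28 % emit(23)
    xs = 17 + 30
    for h in xs:
        xs = 27
    h = 37 + h
    if xs != xs <= h:
        ix = h % 30
        h = h > 23
    if 28 < xs:
        xs = 16
    else:
        ix = h + xs
    for t in h:
        ix = 16 <= ix
        if h < 10:
            break
    return xs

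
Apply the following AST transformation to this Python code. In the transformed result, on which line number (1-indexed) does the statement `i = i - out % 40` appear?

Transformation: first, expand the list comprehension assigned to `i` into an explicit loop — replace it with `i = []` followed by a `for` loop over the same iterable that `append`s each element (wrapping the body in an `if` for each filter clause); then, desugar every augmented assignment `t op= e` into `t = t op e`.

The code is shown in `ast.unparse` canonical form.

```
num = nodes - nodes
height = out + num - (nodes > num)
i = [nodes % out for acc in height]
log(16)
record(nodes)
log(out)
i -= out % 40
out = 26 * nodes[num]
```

9

Transformed code:
num = nodes - nodes
height = out + num - (nodes > num)
i = []
for acc in height:
    i.append(nodes % out)
log(16)
record(nodes)
log(out)
i = i - out % 40
out = 26 * nodes[num]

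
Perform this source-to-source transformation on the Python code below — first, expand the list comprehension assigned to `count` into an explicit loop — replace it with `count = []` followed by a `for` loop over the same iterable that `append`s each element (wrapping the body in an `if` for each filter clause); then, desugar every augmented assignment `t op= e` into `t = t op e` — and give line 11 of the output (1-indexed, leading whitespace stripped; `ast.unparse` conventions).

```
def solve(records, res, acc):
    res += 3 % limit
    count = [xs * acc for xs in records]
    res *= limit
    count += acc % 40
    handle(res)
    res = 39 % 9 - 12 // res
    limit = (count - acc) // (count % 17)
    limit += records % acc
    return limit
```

Transformed code:
def solve(records, res, acc):
    res = res + 3 % limit
    count = []
    for xs in records:
        count.append(xs * acc)
    res = res * limit
    count = count + acc % 40
    handle(res)
    res = 39 % 9 - 12 // res
    limit = (count - acc) // (count % 17)
    limit = limit + records % acc
    return limit

limit = limit + records % acc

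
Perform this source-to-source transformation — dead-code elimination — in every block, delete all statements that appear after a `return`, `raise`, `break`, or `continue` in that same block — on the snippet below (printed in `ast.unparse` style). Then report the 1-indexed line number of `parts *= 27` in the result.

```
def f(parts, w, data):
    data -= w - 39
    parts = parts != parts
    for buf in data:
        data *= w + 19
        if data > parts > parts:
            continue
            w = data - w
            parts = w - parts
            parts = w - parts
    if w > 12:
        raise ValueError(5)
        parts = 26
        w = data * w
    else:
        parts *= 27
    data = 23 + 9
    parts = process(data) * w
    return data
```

Transformed code:
def f(parts, w, data):
    data -= w - 39
    parts = parts != parts
    for buf in data:
        data *= w + 19
        if data > parts > parts:
            continue
    if w > 12:
        raise ValueError(5)
    else:
        parts *= 27
    data = 23 + 9
    parts = process(data) * w
    return data

11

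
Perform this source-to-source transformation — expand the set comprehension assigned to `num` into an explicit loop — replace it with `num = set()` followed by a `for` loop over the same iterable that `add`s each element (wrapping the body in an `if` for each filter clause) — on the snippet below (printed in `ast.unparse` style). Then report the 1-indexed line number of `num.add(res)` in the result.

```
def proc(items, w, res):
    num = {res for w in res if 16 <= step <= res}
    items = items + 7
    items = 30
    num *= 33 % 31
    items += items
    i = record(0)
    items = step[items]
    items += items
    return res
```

5

Transformed code:
def proc(items, w, res):
    num = set()
    for w in res:
        if 16 <= step <= res:
            num.add(res)
    items = items + 7
    items = 30
    num *= 33 % 31
    items += items
    i = record(0)
    items = step[items]
    items += items
    return res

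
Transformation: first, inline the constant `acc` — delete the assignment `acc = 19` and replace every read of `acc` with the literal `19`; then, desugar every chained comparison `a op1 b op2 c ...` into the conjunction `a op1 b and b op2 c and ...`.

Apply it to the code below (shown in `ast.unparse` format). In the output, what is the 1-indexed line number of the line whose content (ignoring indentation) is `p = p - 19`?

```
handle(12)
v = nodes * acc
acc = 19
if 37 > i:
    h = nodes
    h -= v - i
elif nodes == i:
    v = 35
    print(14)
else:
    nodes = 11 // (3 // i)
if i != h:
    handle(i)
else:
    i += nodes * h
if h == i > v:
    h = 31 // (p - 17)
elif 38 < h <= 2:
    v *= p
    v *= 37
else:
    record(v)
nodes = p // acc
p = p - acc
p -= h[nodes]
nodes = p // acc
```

Transformed code:
handle(12)
v = nodes * 19
if 37 > i:
    h = nodes
    h -= v - i
elif nodes == i:
    v = 35
    print(14)
else:
    nodes = 11 // (3 // i)
if i != h:
    handle(i)
else:
    i += nodes * h
if h == i and i > v:
    h = 31 // (p - 17)
elif 38 < h and h <= 2:
    v *= p
    v *= 37
else:
    record(v)
nodes = p // 19
p = p - 19
p -= h[nodes]
nodes = p // 19

23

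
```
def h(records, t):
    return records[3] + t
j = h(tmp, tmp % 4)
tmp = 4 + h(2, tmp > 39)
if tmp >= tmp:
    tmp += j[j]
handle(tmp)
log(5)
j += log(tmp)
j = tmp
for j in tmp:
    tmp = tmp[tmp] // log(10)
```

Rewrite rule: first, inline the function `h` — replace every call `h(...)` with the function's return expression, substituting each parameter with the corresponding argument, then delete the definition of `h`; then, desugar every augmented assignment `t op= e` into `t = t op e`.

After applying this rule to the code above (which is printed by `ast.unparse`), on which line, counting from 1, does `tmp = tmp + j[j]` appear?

4

Transformed code:
j = tmp[3] + tmp % 4
tmp = 4 + (2[3] + (tmp > 39))
if tmp >= tmp:
    tmp = tmp + j[j]
handle(tmp)
log(5)
j = j + log(tmp)
j = tmp
for j in tmp:
    tmp = tmp[tmp] // log(10)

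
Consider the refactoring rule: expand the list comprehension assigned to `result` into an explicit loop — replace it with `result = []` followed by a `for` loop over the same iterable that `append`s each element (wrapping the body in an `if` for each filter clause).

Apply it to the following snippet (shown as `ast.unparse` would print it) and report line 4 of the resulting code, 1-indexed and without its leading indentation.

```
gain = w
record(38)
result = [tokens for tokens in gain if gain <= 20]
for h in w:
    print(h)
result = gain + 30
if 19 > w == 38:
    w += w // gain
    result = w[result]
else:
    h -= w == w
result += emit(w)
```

for tokens in gain:

Transformed code:
gain = w
record(38)
result = []
for tokens in gain:
    if gain <= 20:
        result.append(tokens)
for h in w:
    print(h)
result = gain + 30
if 19 > w == 38:
    w += w // gain
    result = w[result]
else:
    h -= w == w
result += emit(w)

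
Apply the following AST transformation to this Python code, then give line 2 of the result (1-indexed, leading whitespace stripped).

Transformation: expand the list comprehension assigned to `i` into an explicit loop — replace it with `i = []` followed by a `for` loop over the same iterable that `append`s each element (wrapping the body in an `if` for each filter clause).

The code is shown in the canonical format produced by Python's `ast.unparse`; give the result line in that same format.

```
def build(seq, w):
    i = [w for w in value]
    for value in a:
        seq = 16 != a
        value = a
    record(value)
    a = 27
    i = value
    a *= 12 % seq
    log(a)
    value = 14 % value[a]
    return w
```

Transformed code:
def build(seq, w):
    i = []
    for w in value:
        i.append(w)
    for value in a:
        seq = 16 != a
        value = a
    record(value)
    a = 27
    i = value
    a *= 12 % seq
    log(a)
    value = 14 % value[a]
    return w

i = []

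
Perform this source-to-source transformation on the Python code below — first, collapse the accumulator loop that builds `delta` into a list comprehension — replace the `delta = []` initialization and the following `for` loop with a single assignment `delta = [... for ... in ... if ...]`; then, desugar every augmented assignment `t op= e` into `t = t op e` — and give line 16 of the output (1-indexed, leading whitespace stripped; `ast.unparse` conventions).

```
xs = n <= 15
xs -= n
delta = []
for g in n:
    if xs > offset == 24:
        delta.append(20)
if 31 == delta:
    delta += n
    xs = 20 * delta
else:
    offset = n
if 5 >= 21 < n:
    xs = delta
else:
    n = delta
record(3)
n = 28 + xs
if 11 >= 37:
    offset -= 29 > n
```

Transformed code:
xs = n <= 15
xs = xs - n
delta = [20 for g in n if xs > offset == 24]
if 31 == delta:
    delta = delta + n
    xs = 20 * delta
else:
    offset = n
if 5 >= 21 < n:
    xs = delta
else:
    n = delta
record(3)
n = 28 + xs
if 11 >= 37:
    offset = offset - (29 > n)

offset = offset - (29 > n)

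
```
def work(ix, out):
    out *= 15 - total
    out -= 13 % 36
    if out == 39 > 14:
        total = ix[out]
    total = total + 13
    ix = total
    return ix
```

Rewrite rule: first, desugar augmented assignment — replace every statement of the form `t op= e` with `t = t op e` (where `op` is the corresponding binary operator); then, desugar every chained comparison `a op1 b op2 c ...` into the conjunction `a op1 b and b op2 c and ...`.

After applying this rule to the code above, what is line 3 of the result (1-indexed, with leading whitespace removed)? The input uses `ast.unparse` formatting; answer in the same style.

Transformed code:
def work(ix, out):
    out = out * (15 - total)
    out = out - 13 % 36
    if out == 39 and 39 > 14:
        total = ix[out]
    total = total + 13
    ix = total
    return ix

out = out - 13 % 36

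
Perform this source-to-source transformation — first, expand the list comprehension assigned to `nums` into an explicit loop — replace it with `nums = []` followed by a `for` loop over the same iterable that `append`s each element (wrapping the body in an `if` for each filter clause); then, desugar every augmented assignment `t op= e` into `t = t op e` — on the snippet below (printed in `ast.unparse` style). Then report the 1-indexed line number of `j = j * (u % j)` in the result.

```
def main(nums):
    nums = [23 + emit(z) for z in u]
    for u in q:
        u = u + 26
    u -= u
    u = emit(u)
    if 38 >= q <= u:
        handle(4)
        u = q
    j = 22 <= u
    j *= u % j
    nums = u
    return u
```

Transformed code:
def main(nums):
    nums = []
    for z in u:
        nums.append(23 + emit(z))
    for u in q:
        u = u + 26
    u = u - u
    u = emit(u)
    if 38 >= q <= u:
        handle(4)
        u = q
    j = 22 <= u
    j = j * (u % j)
    nums = u
    return u

13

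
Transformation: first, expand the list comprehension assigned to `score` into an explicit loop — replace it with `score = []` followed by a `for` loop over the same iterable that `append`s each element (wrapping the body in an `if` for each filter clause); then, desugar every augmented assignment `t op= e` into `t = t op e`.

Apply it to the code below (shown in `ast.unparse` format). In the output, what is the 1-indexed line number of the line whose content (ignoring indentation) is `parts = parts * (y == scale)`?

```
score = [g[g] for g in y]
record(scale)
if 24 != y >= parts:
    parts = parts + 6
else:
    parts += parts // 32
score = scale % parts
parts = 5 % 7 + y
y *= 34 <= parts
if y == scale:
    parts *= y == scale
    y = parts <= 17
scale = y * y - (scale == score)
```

13

Transformed code:
score = []
for g in y:
    score.append(g[g])
record(scale)
if 24 != y >= parts:
    parts = parts + 6
else:
    parts = parts + parts // 32
score = scale % parts
parts = 5 % 7 + y
y = y * (34 <= parts)
if y == scale:
    parts = parts * (y == scale)
    y = parts <= 17
scale = y * y - (scale == score)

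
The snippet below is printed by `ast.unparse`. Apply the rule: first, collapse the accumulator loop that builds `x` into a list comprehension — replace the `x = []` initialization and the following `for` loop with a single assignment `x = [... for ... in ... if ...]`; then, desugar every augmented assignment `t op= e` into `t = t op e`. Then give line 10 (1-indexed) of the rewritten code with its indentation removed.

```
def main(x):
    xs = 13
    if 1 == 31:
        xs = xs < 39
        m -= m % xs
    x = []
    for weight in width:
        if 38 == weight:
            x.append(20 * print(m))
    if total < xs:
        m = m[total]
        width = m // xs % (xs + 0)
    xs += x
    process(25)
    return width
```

xs = xs + x

Transformed code:
def main(x):
    xs = 13
    if 1 == 31:
        xs = xs < 39
        m = m - m % xs
    x = [20 * print(m) for weight in width if 38 == weight]
    if total < xs:
        m = m[total]
        width = m // xs % (xs + 0)
    xs = xs + x
    process(25)
    return width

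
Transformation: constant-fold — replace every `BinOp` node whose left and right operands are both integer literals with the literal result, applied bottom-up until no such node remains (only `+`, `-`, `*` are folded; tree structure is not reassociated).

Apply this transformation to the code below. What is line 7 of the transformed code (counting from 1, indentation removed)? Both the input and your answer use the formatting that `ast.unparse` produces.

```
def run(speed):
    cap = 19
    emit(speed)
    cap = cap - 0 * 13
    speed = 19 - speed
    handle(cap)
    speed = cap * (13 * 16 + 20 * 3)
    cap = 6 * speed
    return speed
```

Transformed code:
def run(speed):
    cap = 19
    emit(speed)
    cap = cap - 0
    speed = 19 - speed
    handle(cap)
    speed = cap * 268
    cap = 6 * speed
    return speed

speed = cap * 268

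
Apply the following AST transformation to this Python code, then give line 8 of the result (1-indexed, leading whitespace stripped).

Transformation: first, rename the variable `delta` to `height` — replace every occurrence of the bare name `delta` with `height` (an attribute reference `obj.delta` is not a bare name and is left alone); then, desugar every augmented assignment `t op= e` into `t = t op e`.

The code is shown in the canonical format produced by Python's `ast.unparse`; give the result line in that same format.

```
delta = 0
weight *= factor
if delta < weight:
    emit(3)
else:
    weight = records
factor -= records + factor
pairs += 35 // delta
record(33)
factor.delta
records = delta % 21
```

pairs = pairs + 35 // height

Transformed code:
height = 0
weight = weight * factor
if height < weight:
    emit(3)
else:
    weight = records
factor = factor - (records + factor)
pairs = pairs + 35 // height
record(33)
factor.delta
records = height % 21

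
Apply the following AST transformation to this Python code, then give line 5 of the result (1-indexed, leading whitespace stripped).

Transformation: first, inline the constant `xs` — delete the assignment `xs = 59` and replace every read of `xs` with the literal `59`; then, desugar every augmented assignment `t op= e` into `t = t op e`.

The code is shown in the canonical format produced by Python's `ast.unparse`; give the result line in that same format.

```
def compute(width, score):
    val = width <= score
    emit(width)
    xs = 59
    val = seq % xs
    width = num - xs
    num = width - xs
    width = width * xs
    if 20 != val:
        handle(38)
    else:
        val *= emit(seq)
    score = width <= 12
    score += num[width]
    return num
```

width = num - 59

Transformed code:
def compute(width, score):
    val = width <= score
    emit(width)
    val = seq % 59
    width = num - 59
    num = width - 59
    width = width * 59
    if 20 != val:
        handle(38)
    else:
        val = val * emit(seq)
    score = width <= 12
    score = score + num[width]
    return num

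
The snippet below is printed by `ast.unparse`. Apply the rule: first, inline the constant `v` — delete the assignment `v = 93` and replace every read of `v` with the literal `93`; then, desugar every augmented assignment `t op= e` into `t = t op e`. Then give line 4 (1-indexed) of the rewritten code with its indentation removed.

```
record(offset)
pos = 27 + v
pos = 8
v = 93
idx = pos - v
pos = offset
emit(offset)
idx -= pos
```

Transformed code:
record(offset)
pos = 27 + 93
pos = 8
idx = pos - 93
pos = offset
emit(offset)
idx = idx - pos

idx = pos - 93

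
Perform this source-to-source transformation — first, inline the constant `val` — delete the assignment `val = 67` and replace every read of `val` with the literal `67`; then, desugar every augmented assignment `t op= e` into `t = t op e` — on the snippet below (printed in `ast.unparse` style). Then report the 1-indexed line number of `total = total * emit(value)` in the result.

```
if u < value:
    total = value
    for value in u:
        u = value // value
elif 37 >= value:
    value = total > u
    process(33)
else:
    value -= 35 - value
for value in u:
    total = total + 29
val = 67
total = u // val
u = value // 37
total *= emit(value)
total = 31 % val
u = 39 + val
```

Transformed code:
if u < value:
    total = value
    for value in u:
        u = value // value
elif 37 >= value:
    value = total > u
    process(33)
else:
    value = value - (35 - value)
for value in u:
    total = total + 29
total = u // 67
u = value // 37
total = total * emit(value)
total = 31 % 67
u = 39 + 67

14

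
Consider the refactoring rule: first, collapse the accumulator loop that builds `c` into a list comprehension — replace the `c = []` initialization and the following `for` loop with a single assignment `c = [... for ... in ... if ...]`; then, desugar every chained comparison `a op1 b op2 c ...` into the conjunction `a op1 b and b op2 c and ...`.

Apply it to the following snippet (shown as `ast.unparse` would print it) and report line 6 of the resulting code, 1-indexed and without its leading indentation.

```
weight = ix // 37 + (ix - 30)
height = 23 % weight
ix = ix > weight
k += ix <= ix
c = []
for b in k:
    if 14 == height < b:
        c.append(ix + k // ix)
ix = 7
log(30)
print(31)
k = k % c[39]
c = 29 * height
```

Transformed code:
weight = ix // 37 + (ix - 30)
height = 23 % weight
ix = ix > weight
k += ix <= ix
c = [ix + k // ix for b in k if 14 == height and height < b]
ix = 7
log(30)
print(31)
k = k % c[39]
c = 29 * height

ix = 7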